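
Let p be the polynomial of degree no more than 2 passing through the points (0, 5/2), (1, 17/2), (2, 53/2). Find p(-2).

Forward differences of the values at t = 0, 1, 2:
  p  : 5/2  17/2  53/2
  Δ  : 6  18
  Δ^2: 12
The second differences are constant, confirming degree 2.
Interpolating (Newton forward form) and evaluating at t = -2 gives p(-2) = 53/2.

53/2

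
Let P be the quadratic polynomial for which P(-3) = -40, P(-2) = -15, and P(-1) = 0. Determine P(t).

P(t) = -5t^2 + 5

Using the Lagrange interpolation formula with nodes -3, -2, -1:
  L_0(t) = (t + 2)(t + 1) / 2
  L_1(t) = (t + 3)(t + 1) / -1
  L_2(t) = (t + 3)(t + 2) / 2
Then P(t) = -40·L_0(t) - 15·L_1(t) + 0·L_2(t).
Expanding and collecting terms gives P(t) = -5t^2 + 5.
Check: P(-3) = -40. ✓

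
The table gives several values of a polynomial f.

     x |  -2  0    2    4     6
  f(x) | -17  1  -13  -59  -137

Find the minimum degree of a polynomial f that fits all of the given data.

Forward differences of the values at x = -2, 0, 2, 4, 6:
  f  : -17  1  -13  -59  -137
  Δ  : 18  -14  -46  -78
  Δ^2: -32  -32  -32
  Δ^3: 0  0
  Δ^4: 0
The second differences are constant (-32) and nonzero, while all higher differences vanish, so the minimal degree is 2.

2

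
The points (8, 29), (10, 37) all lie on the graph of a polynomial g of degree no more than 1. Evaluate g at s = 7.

25

Using the Lagrange interpolation formula with nodes 8, 10:
  L_0(s) = (s - 10) / -2
  L_1(s) = (s - 8) / 2
Then g(s) = 29·L_0(s) + 37·L_1(s).
Expanding and collecting terms gives g(s) = 4s - 3.
Evaluating at s = 7: g(7) = 25.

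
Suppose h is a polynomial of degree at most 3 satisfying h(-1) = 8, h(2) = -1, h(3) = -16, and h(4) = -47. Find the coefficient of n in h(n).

-1

Write h(n) = an^3 + bn^2 + cn + d. Substituting each data point gives a linear system:
  -a + b - c + d = 8
  8a + 4b + 2c + d = -1
  27a + 9b + 3c + d = -16
  64a + 16b + 4c + d = -47
Solving the system yields a = -1, b = 1, c = -1, d = 5.
So h(n) = -n^3 + n^2 - n + 5.
The coefficient of n is -1.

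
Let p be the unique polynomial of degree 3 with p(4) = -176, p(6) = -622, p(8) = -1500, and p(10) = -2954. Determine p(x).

p(x) = -3x^3 + 5x - 4

Using the Lagrange interpolation formula with nodes 4, 6, 8, 10:
  L_0(x) = (x - 6)(x - 8)(x - 10) / -48
  L_1(x) = (x - 4)(x - 8)(x - 10) / 16
  L_2(x) = (x - 4)(x - 6)(x - 10) / -16
  L_3(x) = (x - 4)(x - 6)(x - 8) / 48
Then p(x) = -176·L_0(x) - 622·L_1(x) - 1500·L_2(x) - 2954·L_3(x).
Expanding and collecting terms gives p(x) = -3x³ + 5x - 4.
Check: p(6) = -622. ✓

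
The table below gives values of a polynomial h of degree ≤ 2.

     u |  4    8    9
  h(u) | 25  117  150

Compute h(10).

187

Write h(u) = au^2 + bu + c. Substituting each data point gives a linear system:
  16a + 4b + c = 25
  64a + 8b + c = 117
  81a + 9b + c = 150
Solving the system yields a = 2, b = -1, c = -3.
So h(u) = 2u² - u - 3.
Then h(10) = 187.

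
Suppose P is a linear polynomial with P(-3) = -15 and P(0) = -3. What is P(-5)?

Write P(n) = an + b. Substituting each data point gives a linear system:
  -3a + b = -15
  b = -3
Solving the system yields a = 4, b = -3.
So P(n) = 4n - 3.
Then P(-5) = -23.

-23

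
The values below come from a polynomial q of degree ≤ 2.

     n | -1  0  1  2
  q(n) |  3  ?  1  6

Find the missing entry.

The 3 known points determine the degree-2 polynomial uniquely.
Write q(n) = an^2 + bn + c. Substituting each data point gives a linear system:
  a - b + c = 3
  a + b + c = 1
  4a + 2b + c = 6
Solving the system yields a = 2, b = -1, c = 0.
So q(n) = 2n^2 - n.
Then q(0) = 0.

0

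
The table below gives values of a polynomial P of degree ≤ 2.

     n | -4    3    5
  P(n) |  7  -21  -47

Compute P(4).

Write P(n) = an^2 + bn + c. Substituting each data point gives a linear system:
  16a - 4b + c = 7
  9a + 3b + c = -21
  25a + 5b + c = -47
Solving the system yields a = -1, b = -5, c = 3.
So P(n) = -n^2 - 5n + 3.
Then P(4) = -33.

-33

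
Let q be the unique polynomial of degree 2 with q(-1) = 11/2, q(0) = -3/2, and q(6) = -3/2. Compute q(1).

Using the Lagrange interpolation formula with nodes -1, 0, 6:
  L_0(n) = n(n - 6) / 7
  L_1(n) = (n + 1)(n - 6) / -6
  L_2(n) = (n + 1)n / 42
Then q(n) = 11/2·L_0(n) - 3/2·L_1(n) - 3/2·L_2(n).
Expanding and collecting terms gives q(n) = n^2 - 6n - 3/2.
Evaluating at n = 1: q(1) = -13/2.

-13/2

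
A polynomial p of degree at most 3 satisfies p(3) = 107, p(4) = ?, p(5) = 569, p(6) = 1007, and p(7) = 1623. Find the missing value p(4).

279

The 4 known points determine the degree-3 polynomial uniquely.
Write p(x) = ax^3 + bx^2 + cx + d. Substituting each data point gives a linear system:
  27a + 9b + 3c + d = 107
  125a + 25b + 5c + d = 569
  216a + 36b + 6c + d = 1007
  343a + 49b + 7c + d = 1623
Solving the system yields a = 5, b = -1, c = -6, d = -1.
So p(x) = 5x^3 - x^2 - 6x - 1.
Then p(4) = 279.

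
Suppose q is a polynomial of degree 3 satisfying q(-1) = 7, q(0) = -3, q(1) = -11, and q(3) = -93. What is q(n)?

q(n) = -3n^3 + n^2 - 6n - 3

Write q(n) = an^3 + bn^2 + cn + d. Substituting each data point gives a linear system:
  -a + b - c + d = 7
  d = -3
  a + b + c + d = -11
  27a + 9b + 3c + d = -93
Solving the system yields a = -3, b = 1, c = -6, d = -3.
So q(n) = -3n^3 + n^2 - 6n - 3.
Check: q(0) = -3. ✓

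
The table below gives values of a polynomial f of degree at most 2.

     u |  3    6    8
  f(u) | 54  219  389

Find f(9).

Using the Lagrange interpolation formula with nodes 3, 6, 8:
  L_0(u) = (u - 6)(u - 8) / 15
  L_1(u) = (u - 3)(u - 8) / -6
  L_2(u) = (u - 3)(u - 6) / 10
Then f(u) = 54·L_0(u) + 219·L_1(u) + 389·L_2(u).
Expanding and collecting terms gives f(u) = 6u^2 + u - 3.
Evaluating at u = 9: f(9) = 492.

492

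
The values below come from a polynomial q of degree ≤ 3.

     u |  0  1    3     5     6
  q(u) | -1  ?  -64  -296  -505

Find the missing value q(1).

0

The 4 known points determine the degree-3 polynomial uniquely.
Write q(u) = au^3 + bu^2 + cu + d. Substituting each data point gives a linear system:
  d = -1
  27a + 9b + 3c + d = -64
  125a + 25b + 5c + d = -296
  216a + 36b + 6c + d = -505
Solving the system yields a = -2, b = -3, c = 6, d = -1.
So q(u) = -2u^3 - 3u^2 + 6u - 1.
Then q(1) = 0.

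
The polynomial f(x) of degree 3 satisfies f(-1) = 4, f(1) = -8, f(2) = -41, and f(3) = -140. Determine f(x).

f(x) = -6x^3 + 3x^2 - 5

Using the Lagrange interpolation formula with nodes -1, 1, 2, 3:
  L_0(x) = (x - 1)(x - 2)(x - 3) / -24
  L_1(x) = (x + 1)(x - 2)(x - 3) / 4
  L_2(x) = (x + 1)(x - 1)(x - 3) / -3
  L_3(x) = (x + 1)(x - 1)(x - 2) / 8
Then f(x) = 4·L_0(x) - 8·L_1(x) - 41·L_2(x) - 140·L_3(x).
Expanding and collecting terms gives f(x) = -6x^3 + 3x^2 - 5.
Check: f(3) = -140. ✓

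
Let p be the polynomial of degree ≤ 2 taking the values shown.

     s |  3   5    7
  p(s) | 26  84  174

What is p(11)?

450

Using the Lagrange interpolation formula with nodes 3, 5, 7:
  L_0(s) = (s - 5)(s - 7) / 8
  L_1(s) = (s - 3)(s - 7) / -4
  L_2(s) = (s - 3)(s - 5) / 8
Then p(s) = 26·L_0(s) + 84·L_1(s) + 174·L_2(s).
Expanding and collecting terms gives p(s) = 4s² - 3s - 1.
Evaluating at s = 11: p(11) = 450.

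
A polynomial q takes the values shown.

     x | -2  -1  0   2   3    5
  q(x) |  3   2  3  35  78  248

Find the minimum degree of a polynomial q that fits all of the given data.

Divided differences on the nodes -2, -1, 0, 2, 3, 5:
  order 0: 3  2  3  35  78  248
  order 1: -1  1  16  43  85
  order 2: 1  5  9  14
  order 3: 1  1  1
  order 4: 0  0
  order 5: 0
The order-3 divided differences are all 1 (nonzero) and every higher order vanishes, so the data lies on a polynomial of degree exactly 3.

3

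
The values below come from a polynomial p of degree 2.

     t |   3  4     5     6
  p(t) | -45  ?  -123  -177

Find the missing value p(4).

-79

The 3 known points determine the degree-2 polynomial uniquely.
Write p(t) = at^2 + bt + c. Substituting each data point gives a linear system:
  9a + 3b + c = -45
  25a + 5b + c = -123
  36a + 6b + c = -177
Solving the system yields a = -5, b = 1, c = -3.
So p(t) = -5t² + t - 3.
Then p(4) = -79.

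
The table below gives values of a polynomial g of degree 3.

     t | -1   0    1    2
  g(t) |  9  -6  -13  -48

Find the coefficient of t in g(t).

-5

Write g(t) = at^3 + bt^2 + ct + d. Substituting each data point gives a linear system:
  -a + b - c + d = 9
  d = -6
  a + b + c + d = -13
  8a + 4b + 2c + d = -48
Solving the system yields a = -6, b = 4, c = -5, d = -6.
So g(t) = -6t³ + 4t² - 5t - 6.
The coefficient of t is -5.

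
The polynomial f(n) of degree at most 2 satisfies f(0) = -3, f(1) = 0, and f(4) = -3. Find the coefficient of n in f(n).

4

Write f(n) = an^2 + bn + c. Substituting each data point gives a linear system:
  c = -3
  a + b + c = 0
  16a + 4b + c = -3
Solving the system yields a = -1, b = 4, c = -3.
So f(n) = -n^2 + 4n - 3.
The coefficient of n is 4.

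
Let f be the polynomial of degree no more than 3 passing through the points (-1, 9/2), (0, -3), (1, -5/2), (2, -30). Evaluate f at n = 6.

Forward differences of the values at n = -1, 0, 1, 2:
  f  : 9/2  -3  -5/2  -30
  Δ  : -15/2  1/2  -55/2
  Δ^2: 8  -28
  Δ^3: -36
The third differences are constant, confirming degree 3.
Interpolating (Newton forward form) and evaluating at n = 6 gives f(6) = -1140.

-1140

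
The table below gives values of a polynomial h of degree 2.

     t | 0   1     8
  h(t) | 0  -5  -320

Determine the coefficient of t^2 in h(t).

Write h(t) = at^2 + bt + c. Substituting each data point gives a linear system:
  c = 0
  a + b + c = -5
  64a + 8b + c = -320
Solving the system yields a = -5, b = 0, c = 0.
So h(t) = -5t^2.
The leading coefficient is -5.

-5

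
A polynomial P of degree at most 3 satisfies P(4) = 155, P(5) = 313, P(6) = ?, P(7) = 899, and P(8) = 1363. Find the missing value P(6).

555

The 4 known points determine the degree-3 polynomial uniquely.
Write P(n) = an^3 + bn^2 + cn + d. Substituting each data point gives a linear system:
  64a + 16b + 4c + d = 155
  125a + 25b + 5c + d = 313
  343a + 49b + 7c + d = 899
  512a + 64b + 8c + d = 1363
Solving the system yields a = 3, b = -3, c = 2, d = 3.
So P(n) = 3n^3 - 3n^2 + 2n + 3.
Then P(6) = 555.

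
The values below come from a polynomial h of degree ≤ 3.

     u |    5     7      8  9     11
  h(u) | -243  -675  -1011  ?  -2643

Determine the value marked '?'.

-1443

The 4 known points determine the degree-3 polynomial uniquely.
Write h(u) = au^3 + bu^2 + cu + d. Substituting each data point gives a linear system:
  125a + 25b + 5c + d = -243
  343a + 49b + 7c + d = -675
  512a + 64b + 8c + d = -1011
  1331a + 121b + 11c + d = -2643
Solving the system yields a = -2, b = 0, c = 2, d = -3.
So h(u) = -2u^3 + 2u - 3.
Then h(9) = -1443.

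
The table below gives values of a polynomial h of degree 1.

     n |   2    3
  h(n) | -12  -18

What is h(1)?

Write h(n) = an + b. Substituting each data point gives a linear system:
  2a + b = -12
  3a + b = -18
Solving the system yields a = -6, b = 0.
So h(n) = -6n.
Then h(1) = -6.

-6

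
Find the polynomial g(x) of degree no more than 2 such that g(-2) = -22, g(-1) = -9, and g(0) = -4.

g(x) = -4x^2 + x - 4

Write g(x) = ax^2 + bx + c. Substituting each data point gives a linear system:
  4a - 2b + c = -22
  a - b + c = -9
  c = -4
Solving the system yields a = -4, b = 1, c = -4.
So g(x) = -4x^2 + x - 4.
Check: g(-1) = -9. ✓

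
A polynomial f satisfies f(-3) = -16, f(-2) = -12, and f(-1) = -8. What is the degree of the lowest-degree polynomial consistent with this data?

Forward differences of the values at t = -3, -2, -1:
  f  : -16  -12  -8
  Δ  : 4  4
  Δ^2: 0
The first differences are constant (4) and nonzero, while all higher differences vanish, so the minimal degree is 1.

1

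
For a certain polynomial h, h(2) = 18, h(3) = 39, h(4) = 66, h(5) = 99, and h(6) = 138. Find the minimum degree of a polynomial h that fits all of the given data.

2

Forward differences of the values at u = 2, 3, 4, 5, 6:
  h  : 18  39  66  99  138
  Δ  : 21  27  33  39
  Δ^2: 6  6  6
  Δ^3: 0  0
  Δ^4: 0
The second differences are constant (6) and nonzero, while all higher differences vanish, so the minimal degree is 2.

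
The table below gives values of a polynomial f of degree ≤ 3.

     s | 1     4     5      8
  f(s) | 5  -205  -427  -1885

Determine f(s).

Using the Lagrange interpolation formula with nodes 1, 4, 5, 8:
  L_0(s) = (s - 4)(s - 5)(s - 8) / -84
  L_1(s) = (s - 1)(s - 5)(s - 8) / 12
  L_2(s) = (s - 1)(s - 4)(s - 8) / -12
  L_3(s) = (s - 1)(s - 4)(s - 5) / 84
Then f(s) = 5·L_0(s) - 205·L_1(s) - 427·L_2(s) - 1885·L_3(s).
Expanding and collecting terms gives f(s) = -4s³ + 2s² + 4s + 3.
Check: f(8) = -1885. ✓

f(s) = -4s^3 + 2s^2 + 4s + 3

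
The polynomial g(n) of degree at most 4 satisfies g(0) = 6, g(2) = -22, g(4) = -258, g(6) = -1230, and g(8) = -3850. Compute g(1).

0

Forward differences of the values at n = 0, 2, 4, 6, 8:
  g  : 6  -22  -258  -1230  -3850
  Δ  : -28  -236  -972  -2620
  Δ^2: -208  -736  -1648
  Δ^3: -528  -912
  Δ^4: -384
The fourth differences are constant, confirming degree 4.
Interpolating (Newton forward form) and evaluating at n = 1 gives g(1) = 0.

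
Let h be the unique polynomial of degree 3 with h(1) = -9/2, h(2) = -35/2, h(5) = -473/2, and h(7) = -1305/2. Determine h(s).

Write h(s) = as^3 + bs^2 + cs + d. Substituting each data point gives a linear system:
  a + b + c + d = -9/2
  8a + 4b + 2c + d = -35/2
  125a + 25b + 5c + d = -473/2
  343a + 49b + 7c + d = -1305/2
Solving the system yields a = -2, b = 1, c = -2, d = -3/2.
So h(s) = -2s^3 + s^2 - 2s - 3/2.
Check: h(1) = -9/2. ✓

h(s) = -2s^3 + s^2 - 2s - 3/2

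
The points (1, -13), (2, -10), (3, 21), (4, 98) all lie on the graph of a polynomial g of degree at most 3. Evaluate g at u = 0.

-6

Write g(u) = au^3 + bu^2 + cu + d. Substituting each data point gives a linear system:
  a + b + c + d = -13
  8a + 4b + 2c + d = -10
  27a + 9b + 3c + d = 21
  64a + 16b + 4c + d = 98
Solving the system yields a = 3, b = -4, c = -6, d = -6.
So g(u) = 3u^3 - 4u^2 - 6u - 6.
Then g(0) = -6.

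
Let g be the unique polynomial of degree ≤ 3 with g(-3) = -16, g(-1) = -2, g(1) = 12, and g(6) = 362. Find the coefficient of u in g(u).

Write g(u) = au^3 + bu^2 + cu + d. Substituting each data point gives a linear system:
  -27a + 9b - 3c + d = -16
  -a + b - c + d = -2
  a + b + c + d = 12
  216a + 36b + 6c + d = 362
Solving the system yields a = 1, b = 3, c = 6, d = 2.
So g(u) = u³ + 3u² + 6u + 2.
The coefficient of u is 6.

6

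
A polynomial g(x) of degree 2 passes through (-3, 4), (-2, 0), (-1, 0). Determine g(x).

g(x) = 2x^2 + 6x + 4

Write g(x) = ax^2 + bx + c. Substituting each data point gives a linear system:
  9a - 3b + c = 4
  4a - 2b + c = 0
  a - b + c = 0
Solving the system yields a = 2, b = 6, c = 4.
So g(x) = 2x^2 + 6x + 4.
Check: g(-3) = 4. ✓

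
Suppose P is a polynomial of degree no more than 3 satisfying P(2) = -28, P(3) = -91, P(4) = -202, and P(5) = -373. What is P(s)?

P(s) = -2s^3 - 6s^2 + 5s + 2

Using the Lagrange interpolation formula with nodes 2, 3, 4, 5:
  L_0(s) = (s - 3)(s - 4)(s - 5) / -6
  L_1(s) = (s - 2)(s - 4)(s - 5) / 2
  L_2(s) = (s - 2)(s - 3)(s - 5) / -2
  L_3(s) = (s - 2)(s - 3)(s - 4) / 6
Then P(s) = -28·L_0(s) - 91·L_1(s) - 202·L_2(s) - 373·L_3(s).
Expanding and collecting terms gives P(s) = -2s³ - 6s² + 5s + 2.
Check: P(5) = -373. ✓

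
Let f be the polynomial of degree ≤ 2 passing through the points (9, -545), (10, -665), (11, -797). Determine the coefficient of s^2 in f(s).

Write f(s) = as^2 + bs + c. Substituting each data point gives a linear system:
  81a + 9b + c = -545
  100a + 10b + c = -665
  121a + 11b + c = -797
Solving the system yields a = -6, b = -6, c = -5.
So f(s) = -6s^2 - 6s - 5.
The leading coefficient is -6.

-6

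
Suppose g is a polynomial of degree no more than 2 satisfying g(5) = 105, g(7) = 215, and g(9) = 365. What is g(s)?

Write g(s) = as^2 + bs + c. Substituting each data point gives a linear system:
  25a + 5b + c = 105
  49a + 7b + c = 215
  81a + 9b + c = 365
Solving the system yields a = 5, b = -5, c = 5.
So g(s) = 5s² - 5s + 5.
Check: g(7) = 215. ✓

g(s) = 5s^2 - 5s + 5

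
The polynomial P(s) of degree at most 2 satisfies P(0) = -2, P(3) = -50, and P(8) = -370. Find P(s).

Using the Lagrange interpolation formula with nodes 0, 3, 8:
  L_0(s) = (s - 3)(s - 8) / 24
  L_1(s) = s(s - 8) / -15
  L_2(s) = s(s - 3) / 40
Then P(s) = -2·L_0(s) - 50·L_1(s) - 370·L_2(s).
Expanding and collecting terms gives P(s) = -6s^2 + 2s - 2.
Check: P(8) = -370. ✓

P(s) = -6s^2 + 2s - 2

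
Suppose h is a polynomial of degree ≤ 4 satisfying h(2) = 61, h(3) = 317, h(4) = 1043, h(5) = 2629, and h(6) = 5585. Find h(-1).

Using the Lagrange interpolation formula with nodes 2, 3, 4, 5, 6:
  L_0(s) = (s - 3)(s - 4)(s - 5)(s - 6) / 24
  L_1(s) = (s - 2)(s - 4)(s - 5)(s - 6) / -6
  L_2(s) = (s - 2)(s - 3)(s - 5)(s - 6) / 4
  L_3(s) = (s - 2)(s - 3)(s - 4)(s - 6) / -6
  L_4(s) = (s - 2)(s - 3)(s - 4)(s - 5) / 24
Then h(s) = 61·L_0(s) + 317·L_1(s) + 1043·L_2(s) + 2629·L_3(s) + 5585·L_4(s).
Expanding and collecting terms gives h(s) = 5s^4 - 5s^3 + 5s^2 + s - 1.
Evaluating at s = -1: h(-1) = 13.

13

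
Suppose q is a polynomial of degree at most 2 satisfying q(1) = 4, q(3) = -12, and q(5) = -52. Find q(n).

q(n) = -3n^2 + 4n + 3

Write q(n) = an^2 + bn + c. Substituting each data point gives a linear system:
  a + b + c = 4
  9a + 3b + c = -12
  25a + 5b + c = -52
Solving the system yields a = -3, b = 4, c = 3.
So q(n) = -3n^2 + 4n + 3.
Check: q(5) = -52. ✓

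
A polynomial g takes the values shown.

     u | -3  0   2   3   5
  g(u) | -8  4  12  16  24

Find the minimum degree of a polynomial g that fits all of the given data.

1

Divided differences on the nodes -3, 0, 2, 3, 5:
  order 0: -8  4  12  16  24
  order 1: 4  4  4  4
  order 2: 0  0  0
  order 3: 0  0
  order 4: 0
The order-1 divided differences are all 4 (nonzero) and every higher order vanishes, so the data lies on a polynomial of degree exactly 1.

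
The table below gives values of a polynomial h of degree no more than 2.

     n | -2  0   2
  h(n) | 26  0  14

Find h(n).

h(n) = 5n^2 - 3n

Write h(n) = an^2 + bn + c. Substituting each data point gives a linear system:
  4a - 2b + c = 26
  c = 0
  4a + 2b + c = 14
Solving the system yields a = 5, b = -3, c = 0.
So h(n) = 5n^2 - 3n.
Check: h(-2) = 26. ✓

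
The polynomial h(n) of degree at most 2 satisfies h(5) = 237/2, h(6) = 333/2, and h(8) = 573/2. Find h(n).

Write h(n) = an^2 + bn + c. Substituting each data point gives a linear system:
  25a + 5b + c = 237/2
  36a + 6b + c = 333/2
  64a + 8b + c = 573/2
Solving the system yields a = 4, b = 4, c = -3/2.
So h(n) = 4n^2 + 4n - 3/2.
Check: h(5) = 237/2. ✓

h(n) = 4n^2 + 4n - 3/2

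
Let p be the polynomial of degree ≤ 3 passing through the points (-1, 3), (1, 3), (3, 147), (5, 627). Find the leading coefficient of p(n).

Write p(n) = an^3 + bn^2 + cn + d. Substituting each data point gives a linear system:
  -a + b - c + d = 3
  a + b + c + d = 3
  27a + 9b + 3c + d = 147
  125a + 25b + 5c + d = 627
Solving the system yields a = 4, b = 6, c = -4, d = -3.
So p(n) = 4n^3 + 6n^2 - 4n - 3.
The leading coefficient is 4.

4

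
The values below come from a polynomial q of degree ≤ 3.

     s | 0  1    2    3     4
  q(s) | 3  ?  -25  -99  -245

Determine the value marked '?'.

The 4 known points determine the degree-3 polynomial uniquely.
Write q(s) = as^3 + bs^2 + cs + d. Substituting each data point gives a linear system:
  d = 3
  8a + 4b + 2c + d = -25
  27a + 9b + 3c + d = -99
  64a + 16b + 4c + d = -245
Solving the system yields a = -4, b = 0, c = 2, d = 3.
So q(s) = -4s^3 + 2s + 3.
Then q(1) = 1.

1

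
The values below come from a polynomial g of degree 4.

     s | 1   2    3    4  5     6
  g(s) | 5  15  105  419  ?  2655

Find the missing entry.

On equispaced nodes a degree-4 polynomial has vanishing fifth forward difference, so
  - g(1) + 5·g(2) - 10·g(3) + 10·g(4) - 5·g(5) + g(6) = 0.
Substituting the known values and solving for g(5):
  -5·g(5) = -5865
  g(5) = 1173.

1173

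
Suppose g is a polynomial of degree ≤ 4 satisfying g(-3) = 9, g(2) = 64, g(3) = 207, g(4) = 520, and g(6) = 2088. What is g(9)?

9045

Write g(n) = an^4 + bn^3 + cn^2 + dn + e. Substituting each data point gives a linear system:
  81a - 27b + 9c - 3d + e = 9
  16a + 8b + 4c + 2d + e = 64
  81a + 27b + 9c + 3d + e = 207
  256a + 64b + 16c + 4d + e = 520
  1296a + 216b + 36c + 6d + e = 2088
Solving the system yields a = 1, b = 3, c = 3, d = 6, e = 0.
So g(n) = n^4 + 3n^3 + 3n^2 + 6n.
Then g(9) = 9045.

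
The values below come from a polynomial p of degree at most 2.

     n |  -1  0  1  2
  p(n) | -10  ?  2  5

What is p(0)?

The 3 known points determine the degree-2 polynomial uniquely.
Write p(n) = an^2 + bn + c. Substituting each data point gives a linear system:
  a - b + c = -10
  a + b + c = 2
  4a + 2b + c = 5
Solving the system yields a = -1, b = 6, c = -3.
So p(n) = -n^2 + 6n - 3.
Then p(0) = -3.

-3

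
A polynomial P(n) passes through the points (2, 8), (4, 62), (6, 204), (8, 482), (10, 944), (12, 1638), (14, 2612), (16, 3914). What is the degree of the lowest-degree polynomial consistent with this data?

3

Forward differences of the values at n = 2, 4, 6, 8, 10, 12, 14, 16:
  P  : 8  62  204  482  944  1638  2612  3914
  Δ  : 54  142  278  462  694  974  1302
  Δ^2: 88  136  184  232  280  328
  Δ^3: 48  48  48  48  48
  Δ^4: 0  0  0  0
  Δ^5: 0  0  0
  Δ^6: 0  0
  Δ^7: 0
The third differences are constant (48) and nonzero, while all higher differences vanish, so the minimal degree is 3.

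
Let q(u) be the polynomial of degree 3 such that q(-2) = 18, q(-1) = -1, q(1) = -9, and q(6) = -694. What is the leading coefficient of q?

-3

Write q(u) = au^3 + bu^2 + cu + d. Substituting each data point gives a linear system:
  -8a + 4b - 2c + d = 18
  -a + b - c + d = -1
  a + b + c + d = -9
  216a + 36b + 6c + d = -694
Solving the system yields a = -3, b = -1, c = -1, d = -4.
So q(u) = -3u^3 - u^2 - u - 4.
The leading coefficient is -3.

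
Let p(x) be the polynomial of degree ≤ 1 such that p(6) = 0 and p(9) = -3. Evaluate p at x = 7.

Write p(x) = ax + b. Substituting each data point gives a linear system:
  6a + b = 0
  9a + b = -3
Solving the system yields a = -1, b = 6.
So p(x) = -x + 6.
Then p(7) = -1.

-1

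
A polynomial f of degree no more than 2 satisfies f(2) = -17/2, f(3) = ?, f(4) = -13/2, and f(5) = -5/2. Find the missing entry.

-17/2

The 3 known points determine the degree-2 polynomial uniquely.
Write f(s) = as^2 + bs + c. Substituting each data point gives a linear system:
  4a + 2b + c = -17/2
  16a + 4b + c = -13/2
  25a + 5b + c = -5/2
Solving the system yields a = 1, b = -5, c = -5/2.
So f(s) = s^2 - 5s - 5/2.
Then f(3) = -17/2.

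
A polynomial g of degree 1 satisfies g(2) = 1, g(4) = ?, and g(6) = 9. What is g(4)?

5

On equispaced nodes a degree-1 polynomial has vanishing second forward difference, so
  g(2) - 2·g(4) + g(6) = 0.
Substituting the known values and solving for g(4):
  -2·g(4) = -10
  g(4) = 5.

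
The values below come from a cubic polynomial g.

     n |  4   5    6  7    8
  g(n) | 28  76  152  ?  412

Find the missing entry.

262

On equispaced nodes a degree-3 polynomial has vanishing fourth forward difference, so
  g(4) - 4·g(5) + 6·g(6) - 4·g(7) + g(8) = 0.
Substituting the known values and solving for g(7):
  -4·g(7) = -1048
  g(7) = 262.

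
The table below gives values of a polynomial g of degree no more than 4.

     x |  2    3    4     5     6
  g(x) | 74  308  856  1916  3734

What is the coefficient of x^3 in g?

5

Write g(x) = ax^4 + bx^3 + cx^2 + dx + e. Substituting each data point gives a linear system:
  16a + 8b + 4c + 2d + e = 74
  81a + 27b + 9c + 3d + e = 308
  256a + 64b + 16c + 4d + e = 856
  625a + 125b + 25c + 5d + e = 1916
  1296a + 216b + 36c + 6d + e = 3734
Solving the system yields a = 2, b = 5, c = 2, d = -1, e = -4.
So g(x) = 2x^4 + 5x^3 + 2x^2 - x - 4.
The coefficient of x^3 is 5.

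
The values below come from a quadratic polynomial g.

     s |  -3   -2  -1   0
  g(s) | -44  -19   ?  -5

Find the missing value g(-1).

-6

The 3 known points determine the degree-2 polynomial uniquely.
Write g(s) = as^2 + bs + c. Substituting each data point gives a linear system:
  9a - 3b + c = -44
  4a - 2b + c = -19
  c = -5
Solving the system yields a = -6, b = -5, c = -5.
So g(s) = -6s^2 - 5s - 5.
Then g(-1) = -6.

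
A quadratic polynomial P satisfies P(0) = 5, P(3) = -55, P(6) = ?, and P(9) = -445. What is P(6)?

-205

On equispaced nodes a degree-2 polynomial has vanishing third forward difference, so
  - P(0) + 3·P(3) - 3·P(6) + P(9) = 0.
Substituting the known values and solving for P(6):
  -3·P(6) = 615
  P(6) = -205.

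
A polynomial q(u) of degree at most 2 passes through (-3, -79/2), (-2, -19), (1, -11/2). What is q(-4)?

Using the Lagrange interpolation formula with nodes -3, -2, 1:
  L_0(u) = (u + 2)(u - 1) / 4
  L_1(u) = (u + 3)(u - 1) / -3
  L_2(u) = (u + 3)(u + 2) / 12
Then q(u) = -79/2·L_0(u) - 19·L_1(u) - 11/2·L_2(u).
Expanding and collecting terms gives q(u) = -4u² + (1/2)u - 2.
Evaluating at u = -4: q(-4) = -68.

-68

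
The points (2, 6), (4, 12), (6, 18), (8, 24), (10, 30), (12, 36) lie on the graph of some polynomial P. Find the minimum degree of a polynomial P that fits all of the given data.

Forward differences of the values at t = 2, 4, 6, 8, 10, 12:
  P  : 6  12  18  24  30  36
  Δ  : 6  6  6  6  6
  Δ^2: 0  0  0  0
  Δ^3: 0  0  0
  Δ^4: 0  0
  Δ^5: 0
The first differences are constant (6) and nonzero, while all higher differences vanish, so the minimal degree is 1.

1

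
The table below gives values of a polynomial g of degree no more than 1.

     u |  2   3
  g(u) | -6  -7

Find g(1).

Using the Lagrange interpolation formula with nodes 2, 3:
  L_0(u) = (u - 3) / -1
  L_1(u) = (u - 2) / 1
Then g(u) = -6·L_0(u) - 7·L_1(u).
Expanding and collecting terms gives g(u) = -u - 4.
Evaluating at u = 1: g(1) = -5.

-5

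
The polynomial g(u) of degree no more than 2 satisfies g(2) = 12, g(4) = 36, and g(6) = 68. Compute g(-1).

Write g(u) = au^2 + bu + c. Substituting each data point gives a linear system:
  4a + 2b + c = 12
  16a + 4b + c = 36
  36a + 6b + c = 68
Solving the system yields a = 1, b = 6, c = -4.
So g(u) = u^2 + 6u - 4.
Then g(-1) = -9.

-9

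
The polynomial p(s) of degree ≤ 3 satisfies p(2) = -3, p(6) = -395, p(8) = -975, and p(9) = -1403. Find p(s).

Write p(s) = as^3 + bs^2 + cs + d. Substituting each data point gives a linear system:
  8a + 4b + 2c + d = -3
  216a + 36b + 6c + d = -395
  512a + 64b + 8c + d = -975
  729a + 81b + 9c + d = -1403
Solving the system yields a = -2, b = 0, c = 6, d = 1.
So p(s) = -2s^3 + 6s + 1.
Check: p(2) = -3. ✓

p(s) = -2s^3 + 6s + 1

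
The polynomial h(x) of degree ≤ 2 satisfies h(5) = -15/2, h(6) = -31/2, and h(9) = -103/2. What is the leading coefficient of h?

-1

Write h(x) = ax^2 + bx + c. Substituting each data point gives a linear system:
  25a + 5b + c = -15/2
  36a + 6b + c = -31/2
  81a + 9b + c = -103/2
Solving the system yields a = -1, b = 3, c = 5/2.
So h(x) = -x² + 3x + 5/2.
The leading coefficient is -1.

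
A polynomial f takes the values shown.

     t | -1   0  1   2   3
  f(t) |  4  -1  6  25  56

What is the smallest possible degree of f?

2

Forward differences of the values at t = -1, 0, 1, 2, 3:
  f  : 4  -1  6  25  56
  Δ  : -5  7  19  31
  Δ^2: 12  12  12
  Δ^3: 0  0
  Δ^4: 0
The second differences are constant (12) and nonzero, while all higher differences vanish, so the minimal degree is 2.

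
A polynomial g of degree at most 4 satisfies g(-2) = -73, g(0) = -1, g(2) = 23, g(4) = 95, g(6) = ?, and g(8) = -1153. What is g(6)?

The 5 known points determine the degree-4 polynomial uniquely.
Write g(n) = an^4 + bn^3 + cn^2 + dn + e. Substituting each data point gives a linear system:
  16a - 8b + 4c - 2d + e = -73
  e = -1
  16a + 8b + 4c + 2d + e = 23
  256a + 64b + 16c + 4d + e = 95
  4096a + 512b + 64c + 8d + e = -1153
Solving the system yields a = -1, b = 6, c = -2, d = 0, e = -1.
So g(n) = -n^4 + 6n^3 - 2n^2 - 1.
Then g(6) = -73.

-73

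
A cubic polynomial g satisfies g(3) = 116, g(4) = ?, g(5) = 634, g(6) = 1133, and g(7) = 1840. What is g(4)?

307

The 4 known points determine the degree-3 polynomial uniquely.
Write g(n) = an^3 + bn^2 + cn + d. Substituting each data point gives a linear system:
  27a + 9b + 3c + d = 116
  125a + 25b + 5c + d = 634
  216a + 36b + 6c + d = 1133
  343a + 49b + 7c + d = 1840
Solving the system yields a = 6, b = -4, c = -3, d = -1.
So g(n) = 6n³ - 4n² - 3n - 1.
Then g(4) = 307.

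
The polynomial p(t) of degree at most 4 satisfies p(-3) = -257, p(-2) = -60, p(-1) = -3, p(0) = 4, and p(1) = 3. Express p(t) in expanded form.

Write p(t) = at^4 + bt^3 + ct^2 + dt + e. Substituting each data point gives a linear system:
  81a - 27b + 9c - 3d + e = -257
  16a - 8b + 4c - 2d + e = -60
  a - b + c - d + e = -3
  e = 4
  a + b + c + d + e = 3
Solving the system yields a = -2, b = 3, c = -2, d = 0, e = 4.
So p(t) = -2t^4 + 3t^3 - 2t^2 + 4.
Check: p(1) = 3. ✓

p(t) = -2t^4 + 3t^3 - 2t^2 + 4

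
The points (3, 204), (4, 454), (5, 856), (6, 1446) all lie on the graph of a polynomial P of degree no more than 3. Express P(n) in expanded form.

P(n) = 6n^3 + 4n^2 + 6

Write P(n) = an^3 + bn^2 + cn + d. Substituting each data point gives a linear system:
  27a + 9b + 3c + d = 204
  64a + 16b + 4c + d = 454
  125a + 25b + 5c + d = 856
  216a + 36b + 6c + d = 1446
Solving the system yields a = 6, b = 4, c = 0, d = 6.
So P(n) = 6n^3 + 4n^2 + 6.
Check: P(6) = 1446. ✓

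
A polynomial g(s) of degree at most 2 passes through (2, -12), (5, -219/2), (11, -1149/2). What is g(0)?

Write g(s) = as^2 + bs + c. Substituting each data point gives a linear system:
  4a + 2b + c = -12
  25a + 5b + c = -219/2
  121a + 11b + c = -1149/2
Solving the system yields a = -5, b = 5/2, c = 3.
So g(s) = -5s² + (5/2)s + 3.
Then g(0) = 3.

3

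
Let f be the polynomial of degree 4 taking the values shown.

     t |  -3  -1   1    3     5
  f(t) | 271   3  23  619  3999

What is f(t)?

f(t) = 5t^4 + 6t^3 + 4t^2 + 4t + 4

Write f(t) = at^4 + bt^3 + ct^2 + dt + e. Substituting each data point gives a linear system:
  81a - 27b + 9c - 3d + e = 271
  a - b + c - d + e = 3
  a + b + c + d + e = 23
  81a + 27b + 9c + 3d + e = 619
  625a + 125b + 25c + 5d + e = 3999
Solving the system yields a = 5, b = 6, c = 4, d = 4, e = 4.
So f(t) = 5t^4 + 6t^3 + 4t^2 + 4t + 4.
Check: f(-3) = 271. ✓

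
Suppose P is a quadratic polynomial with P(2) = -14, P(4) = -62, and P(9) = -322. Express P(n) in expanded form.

Write P(n) = an^2 + bn + c. Substituting each data point gives a linear system:
  4a + 2b + c = -14
  16a + 4b + c = -62
  81a + 9b + c = -322
Solving the system yields a = -4, b = 0, c = 2.
So P(n) = -4n^2 + 2.
Check: P(2) = -14. ✓

P(n) = -4n^2 + 2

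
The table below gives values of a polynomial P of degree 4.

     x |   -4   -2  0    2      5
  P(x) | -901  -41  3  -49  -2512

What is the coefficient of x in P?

Write P(x) = ax^4 + bx^3 + cx^2 + dx + e. Substituting each data point gives a linear system:
  256a - 64b + 16c - 4d + e = -901
  16a - 8b + 4c - 2d + e = -41
  e = 3
  16a + 8b + 4c + 2d + e = -49
  625a + 125b + 25c + 5d + e = -2512
Solving the system yields a = -4, b = -1, c = 4, d = 2, e = 3.
So P(x) = -4x^4 - x^3 + 4x^2 + 2x + 3.
The coefficient of x is 2.

2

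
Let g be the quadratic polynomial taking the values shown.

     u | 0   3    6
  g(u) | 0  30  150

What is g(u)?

g(u) = 5u^2 - 5u

Using the Lagrange interpolation formula with nodes 0, 3, 6:
  L_0(u) = (u - 3)(u - 6) / 18
  L_1(u) = u(u - 6) / -9
  L_2(u) = u(u - 3) / 18
Then g(u) = 0·L_0(u) + 30·L_1(u) + 150·L_2(u).
Expanding and collecting terms gives g(u) = 5u² - 5u.
Check: g(6) = 150. ✓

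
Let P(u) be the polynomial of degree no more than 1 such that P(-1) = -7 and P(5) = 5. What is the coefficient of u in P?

2

Write P(u) = au + b. Substituting each data point gives a linear system:
  -a + b = -7
  5a + b = 5
Solving the system yields a = 2, b = -5.
So P(u) = 2u - 5.
The leading coefficient is 2.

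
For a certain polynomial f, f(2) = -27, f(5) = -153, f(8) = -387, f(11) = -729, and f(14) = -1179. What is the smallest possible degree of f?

Forward differences of the values at s = 2, 5, 8, 11, 14:
  f  : -27  -153  -387  -729  -1179
  Δ  : -126  -234  -342  -450
  Δ^2: -108  -108  -108
  Δ^3: 0  0
  Δ^4: 0
The second differences are constant (-108) and nonzero, while all higher differences vanish, so the minimal degree is 2.

2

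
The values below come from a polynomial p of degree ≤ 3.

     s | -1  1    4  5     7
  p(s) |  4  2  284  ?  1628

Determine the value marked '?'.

574

The 4 known points determine the degree-3 polynomial uniquely.
Write p(s) = as^3 + bs^2 + cs + d. Substituting each data point gives a linear system:
  -a + b - c + d = 4
  a + b + c + d = 2
  64a + 16b + 4c + d = 284
  343a + 49b + 7c + d = 1628
Solving the system yields a = 5, b = -1, c = -6, d = 4.
So p(s) = 5s³ - s² - 6s + 4.
Then p(5) = 574.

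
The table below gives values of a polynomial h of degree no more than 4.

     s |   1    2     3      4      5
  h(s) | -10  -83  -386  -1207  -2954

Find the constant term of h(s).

Write h(s) = as^4 + bs^3 + cs^2 + ds + e. Substituting each data point gives a linear system:
  a + b + c + d + e = -10
  16a + 8b + 4c + 2d + e = -83
  81a + 27b + 9c + 3d + e = -386
  256a + 64b + 16c + 4d + e = -1207
  625a + 125b + 25c + 5d + e = -2954
Solving the system yields a = -5, b = 2, c = -2, d = -6, e = 1.
So h(s) = -5s^4 + 2s^3 - 2s^2 - 6s + 1.
The constant term is 1.

1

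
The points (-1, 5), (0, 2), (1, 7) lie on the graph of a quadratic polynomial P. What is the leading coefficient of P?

Write P(s) = as^2 + bs + c. Substituting each data point gives a linear system:
  a - b + c = 5
  c = 2
  a + b + c = 7
Solving the system yields a = 4, b = 1, c = 2.
So P(s) = 4s^2 + s + 2.
The leading coefficient is 4.

4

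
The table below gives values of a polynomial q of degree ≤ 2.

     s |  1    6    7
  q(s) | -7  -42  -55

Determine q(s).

Write q(s) = as^2 + bs + c. Substituting each data point gives a linear system:
  a + b + c = -7
  36a + 6b + c = -42
  49a + 7b + c = -55
Solving the system yields a = -1, b = 0, c = -6.
So q(s) = -s^2 - 6.
Check: q(7) = -55. ✓

q(s) = -s^2 - 6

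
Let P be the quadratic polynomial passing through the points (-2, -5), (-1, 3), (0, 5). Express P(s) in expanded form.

Using the Lagrange interpolation formula with nodes -2, -1, 0:
  L_0(s) = (s + 1)s / 2
  L_1(s) = (s + 2)s / -1
  L_2(s) = (s + 2)(s + 1) / 2
Then P(s) = -5·L_0(s) + 3·L_1(s) + 5·L_2(s).
Expanding and collecting terms gives P(s) = -3s² - s + 5.
Check: P(-1) = 3. ✓

P(s) = -3s^2 - s + 5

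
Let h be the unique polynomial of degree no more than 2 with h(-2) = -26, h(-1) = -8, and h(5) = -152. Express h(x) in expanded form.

h(x) = -6x^2 - 2

Using the Lagrange interpolation formula with nodes -2, -1, 5:
  L_0(x) = (x + 1)(x - 5) / 7
  L_1(x) = (x + 2)(x - 5) / -6
  L_2(x) = (x + 2)(x + 1) / 42
Then h(x) = -26·L_0(x) - 8·L_1(x) - 152·L_2(x).
Expanding and collecting terms gives h(x) = -6x^2 - 2.
Check: h(5) = -152. ✓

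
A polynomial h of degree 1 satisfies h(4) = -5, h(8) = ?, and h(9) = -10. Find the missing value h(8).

-9

The 2 known points determine the degree-1 polynomial uniquely.
Write h(s) = as + b. Substituting each data point gives a linear system:
  4a + b = -5
  9a + b = -10
Solving the system yields a = -1, b = -1.
So h(s) = -s - 1.
Then h(8) = -9.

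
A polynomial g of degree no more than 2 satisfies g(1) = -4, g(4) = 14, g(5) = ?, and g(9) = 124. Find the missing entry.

28

The 3 known points determine the degree-2 polynomial uniquely.
Write g(s) = as^2 + bs + c. Substituting each data point gives a linear system:
  a + b + c = -4
  16a + 4b + c = 14
  81a + 9b + c = 124
Solving the system yields a = 2, b = -4, c = -2.
So g(s) = 2s² - 4s - 2.
Then g(5) = 28.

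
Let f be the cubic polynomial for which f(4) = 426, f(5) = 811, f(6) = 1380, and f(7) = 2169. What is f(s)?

Write f(s) = as^3 + bs^2 + cs + d. Substituting each data point gives a linear system:
  64a + 16b + 4c + d = 426
  125a + 25b + 5c + d = 811
  216a + 36b + 6c + d = 1380
  343a + 49b + 7c + d = 2169
Solving the system yields a = 6, b = 2, c = 1, d = 6.
So f(s) = 6s³ + 2s² + s + 6.
Check: f(7) = 2169. ✓

f(s) = 6s^3 + 2s^2 + s + 6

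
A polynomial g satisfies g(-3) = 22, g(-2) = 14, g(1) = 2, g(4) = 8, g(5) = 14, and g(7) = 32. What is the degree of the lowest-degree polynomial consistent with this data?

2

Divided differences on the nodes -3, -2, 1, 4, 5, 7:
  order 0: 22  14  2  8  14  32
  order 1: -8  -4  2  6  9
  order 2: 1  1  1  1
  order 3: 0  0  0
  order 4: 0  0
  order 5: 0
The order-2 divided differences are all 1 (nonzero) and every higher order vanishes, so the data lies on a polynomial of degree exactly 2.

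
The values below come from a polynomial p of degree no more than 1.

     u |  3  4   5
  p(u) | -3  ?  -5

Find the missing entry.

The 2 known points determine the degree-1 polynomial uniquely.
Write p(u) = au + b. Substituting each data point gives a linear system:
  3a + b = -3
  5a + b = -5
Solving the system yields a = -1, b = 0.
So p(u) = -u.
Then p(4) = -4.

-4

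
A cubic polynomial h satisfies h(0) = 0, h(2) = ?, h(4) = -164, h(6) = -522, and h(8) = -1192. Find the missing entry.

The 4 known points determine the degree-3 polynomial uniquely.
Write h(t) = at^3 + bt^2 + ct + d. Substituting each data point gives a linear system:
  d = 0
  64a + 16b + 4c + d = -164
  216a + 36b + 6c + d = -522
  512a + 64b + 8c + d = -1192
Solving the system yields a = -2, b = -3, c = 3, d = 0.
So h(t) = -2t^3 - 3t^2 + 3t.
Then h(2) = -22.

-22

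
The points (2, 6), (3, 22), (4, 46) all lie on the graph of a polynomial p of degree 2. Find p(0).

Write p(u) = au^2 + bu + c. Substituting each data point gives a linear system:
  4a + 2b + c = 6
  9a + 3b + c = 22
  16a + 4b + c = 46
Solving the system yields a = 4, b = -4, c = -2.
So p(u) = 4u² - 4u - 2.
Then p(0) = -2.

-2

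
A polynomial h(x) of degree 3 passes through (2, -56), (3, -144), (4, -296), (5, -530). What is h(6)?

Using the Lagrange interpolation formula with nodes 2, 3, 4, 5:
  L_0(x) = (x - 3)(x - 4)(x - 5) / -6
  L_1(x) = (x - 2)(x - 4)(x - 5) / 2
  L_2(x) = (x - 2)(x - 3)(x - 5) / -2
  L_3(x) = (x - 2)(x - 3)(x - 4) / 6
Then h(x) = -56·L_0(x) - 144·L_1(x) - 296·L_2(x) - 530·L_3(x).
Expanding and collecting terms gives h(x) = -3x^3 - 5x^2 - 6x.
Evaluating at x = 6: h(6) = -864.

-864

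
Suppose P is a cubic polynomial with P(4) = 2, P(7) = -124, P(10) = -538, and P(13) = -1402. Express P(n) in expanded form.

Write P(n) = an^3 + bn^2 + cn + d. Substituting each data point gives a linear system:
  64a + 16b + 4c + d = 2
  343a + 49b + 7c + d = -124
  1000a + 100b + 10c + d = -538
  2197a + 169b + 13c + d = -1402
Solving the system yields a = -1, b = 5, c = -4, d = 2.
So P(n) = -n^3 + 5n^2 - 4n + 2.
Check: P(10) = -538. ✓

P(n) = -n^3 + 5n^2 - 4n + 2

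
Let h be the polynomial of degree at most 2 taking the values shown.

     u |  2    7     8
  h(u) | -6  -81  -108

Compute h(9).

-139

Using the Lagrange interpolation formula with nodes 2, 7, 8:
  L_0(u) = (u - 7)(u - 8) / 30
  L_1(u) = (u - 2)(u - 8) / -5
  L_2(u) = (u - 2)(u - 7) / 6
Then h(u) = -6·L_0(u) - 81·L_1(u) - 108·L_2(u).
Expanding and collecting terms gives h(u) = -2u^2 + 3u - 4.
Evaluating at u = 9: h(9) = -139.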